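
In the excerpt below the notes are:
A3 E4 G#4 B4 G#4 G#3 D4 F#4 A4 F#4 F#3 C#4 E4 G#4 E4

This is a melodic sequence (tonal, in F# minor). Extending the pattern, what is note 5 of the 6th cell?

With 5-note cells, note 5 of each statement runs G#4, F#4, E4.
Carrying that down a 2nd forward: D4 → C#4 → B3.

B3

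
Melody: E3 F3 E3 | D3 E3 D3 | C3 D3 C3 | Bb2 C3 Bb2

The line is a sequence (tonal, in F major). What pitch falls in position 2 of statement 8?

F2

Grouping in 3s, the 2nd note of each cell is F3, E3, D3, C3.
Carrying that down a 2nd forward: Bb2 → A2 → G2 → F2.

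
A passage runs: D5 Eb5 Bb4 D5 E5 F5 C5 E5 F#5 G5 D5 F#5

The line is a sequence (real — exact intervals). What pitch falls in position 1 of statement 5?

Grouping in 4s, the 1st note of each cell is D5, E5, F#5.
Each moves up a 2nd. Continuing: G#5 → A#5.

A#5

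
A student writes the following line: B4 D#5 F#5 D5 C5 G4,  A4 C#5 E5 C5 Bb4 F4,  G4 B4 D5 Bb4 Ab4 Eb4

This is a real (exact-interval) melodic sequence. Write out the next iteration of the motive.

F4 A4 C5 Ab4 Gb4 Db4

The 6-note cells begin on B4, A4, G4 — each down a 2nd from the last.
So cell 4 is F4 A4 C5 Ab4 Gb4 Db4.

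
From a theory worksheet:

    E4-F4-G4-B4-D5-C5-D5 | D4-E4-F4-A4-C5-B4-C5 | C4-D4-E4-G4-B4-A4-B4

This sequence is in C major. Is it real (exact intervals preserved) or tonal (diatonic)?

tonal

Every note is diatonic to C major.
Cell 1 has +1 semitones from note 1 to 2, but cell 2 has +2 — the interval quality changes while the contour stays the same, which is the hallmark of a tonal sequence.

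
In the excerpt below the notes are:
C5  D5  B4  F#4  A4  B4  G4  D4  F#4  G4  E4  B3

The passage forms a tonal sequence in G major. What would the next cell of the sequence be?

Taking 4-note groups, the heads are C5, A4, F#4: the pattern moves down a 3rd.
From D4 the diatonic shape gives D4 E4 C4 G3.

D4 E4 C4 G3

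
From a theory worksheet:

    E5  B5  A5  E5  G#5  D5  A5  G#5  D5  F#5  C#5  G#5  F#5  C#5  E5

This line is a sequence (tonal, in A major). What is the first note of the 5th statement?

A4

Taking 5-note groups, the heads are E5, D5, C#5: the pattern moves down a 2nd.
Continuing: B4 → A4. Statement 5 starts on A4.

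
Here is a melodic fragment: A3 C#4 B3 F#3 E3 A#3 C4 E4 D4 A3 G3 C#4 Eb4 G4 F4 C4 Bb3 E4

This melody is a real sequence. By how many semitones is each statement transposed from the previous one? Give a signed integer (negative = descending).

The 6-note cells begin on A3, C4, Eb4 — each up a 3rd from the last.
Counting half-steps from A3 to C4: 3.

3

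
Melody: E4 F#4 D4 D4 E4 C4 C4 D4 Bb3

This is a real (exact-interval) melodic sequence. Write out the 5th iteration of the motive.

Taking 3-note groups, the heads are E4, D4, C4: the pattern moves down a 2nd.
Continuing the starts: Bb3 → Ab3.
Statement 5 starts on Ab3 and keeps the same exact contour: Ab3 Bb3 Gb3.

Ab3 Bb3 Gb3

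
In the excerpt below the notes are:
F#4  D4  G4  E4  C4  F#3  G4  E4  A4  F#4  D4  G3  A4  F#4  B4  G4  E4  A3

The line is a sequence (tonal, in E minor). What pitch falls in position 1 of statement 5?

Grouping in 6s, the 1st note of each cell is F#4, G4, A4.
Extending up a 2nd: B4 → C5.

C5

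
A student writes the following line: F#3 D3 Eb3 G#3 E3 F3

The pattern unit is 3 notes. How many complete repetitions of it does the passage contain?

6 notes in groups of 3 gives 6/3 = 2 statements.
Starts: F#3, G#3 — each up a 2nd.

2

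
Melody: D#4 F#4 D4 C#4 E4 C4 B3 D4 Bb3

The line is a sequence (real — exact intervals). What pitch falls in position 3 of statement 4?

Grouping in 3s, the 3rd note of each cell is D4, C4, Bb3.
One more down a 2nd gives Ab3.

Ab3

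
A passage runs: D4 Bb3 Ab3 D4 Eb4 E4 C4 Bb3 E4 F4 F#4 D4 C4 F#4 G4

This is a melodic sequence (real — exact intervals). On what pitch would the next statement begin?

G#4

Unit = 5 notes; the statements start on D4, E4, F#4, moving up a 2nd each time.
The next head, up a 2nd from F#4, is G#4.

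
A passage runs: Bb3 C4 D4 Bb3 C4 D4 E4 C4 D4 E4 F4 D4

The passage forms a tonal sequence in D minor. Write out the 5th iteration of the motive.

F4 G4 A4 F4

Taking 4-note groups, the heads are Bb3, C4, D4: the pattern moves up a 2nd.
Carrying on: E4 → F4.
So cell 5 is F4 G4 A4 F4.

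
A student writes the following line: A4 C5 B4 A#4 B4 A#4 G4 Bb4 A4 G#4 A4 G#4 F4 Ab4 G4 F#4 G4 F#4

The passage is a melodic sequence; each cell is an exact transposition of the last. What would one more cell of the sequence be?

Taking 6-note groups, the heads are A4, G4, F4: the pattern moves down a 2nd.
Statement 4 starts on Eb4 and keeps the same exact contour: Eb4 Gb4 F4 E4 F4 E4.

Eb4 Gb4 F4 E4 F4 E4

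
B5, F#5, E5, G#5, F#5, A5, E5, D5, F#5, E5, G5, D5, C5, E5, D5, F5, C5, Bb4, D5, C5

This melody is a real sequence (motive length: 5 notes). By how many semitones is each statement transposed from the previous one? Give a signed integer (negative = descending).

With a 5-note motive the entries are B5, A5, G5, F5, each down a 2nd from the previous.
Counting half-steps from B5 to A5: -2.

-2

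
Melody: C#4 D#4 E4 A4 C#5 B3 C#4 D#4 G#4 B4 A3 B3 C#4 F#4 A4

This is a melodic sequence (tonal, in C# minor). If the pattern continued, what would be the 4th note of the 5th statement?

The unit is 5 notes. Position-4 pitches of the 3 shown cells: A4, G#4, F#4.
Carrying that down a 2nd forward: E4 → D#4.

D#4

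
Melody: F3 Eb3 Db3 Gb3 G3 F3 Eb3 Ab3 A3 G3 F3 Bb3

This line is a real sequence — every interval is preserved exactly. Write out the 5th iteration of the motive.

C#4 B3 A3 D4

Taking 4-note groups, the heads are F3, G3, A3: the pattern moves up a 2nd.
Extending up a 2nd: B3 → C#4.
Statement 5 starts on C#4 and keeps the same exact contour: C#4 B3 A3 D4.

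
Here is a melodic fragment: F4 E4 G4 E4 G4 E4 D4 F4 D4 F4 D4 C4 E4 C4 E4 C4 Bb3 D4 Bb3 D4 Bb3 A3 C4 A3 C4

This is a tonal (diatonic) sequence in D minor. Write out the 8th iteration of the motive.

Unit = 5 notes; the statements start on F4, E4, D4, C4, Bb3, moving down a 2nd each time.
Continuing the starts: A3 → G3 → F3.
From F3 the diatonic shape gives F3 E3 G3 E3 G3.

F3 E3 G3 E3 G3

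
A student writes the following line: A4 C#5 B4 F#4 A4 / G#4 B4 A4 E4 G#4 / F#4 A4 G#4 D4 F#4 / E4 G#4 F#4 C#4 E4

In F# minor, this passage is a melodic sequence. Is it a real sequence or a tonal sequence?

Every note is diatonic to F# minor.
Cell 1 has +4 semitones from note 1 to 2, but cell 2 has +3 — the interval quality changes while the contour stays the same, which is the hallmark of a tonal sequence.

tonal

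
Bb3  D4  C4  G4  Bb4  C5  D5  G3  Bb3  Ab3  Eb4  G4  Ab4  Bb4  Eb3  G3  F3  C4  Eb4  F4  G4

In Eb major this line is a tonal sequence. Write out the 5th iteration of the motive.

Ab2 C3 Bb2 F3 Ab3 Bb3 C4

Taking 7-note groups, the heads are Bb3, G3, Eb3: the pattern moves down a 3rd.
Extending down a 3rd: C3 → Ab2.
So cell 5 is Ab2 C3 Bb2 F3 Ab3 Bb3 C4.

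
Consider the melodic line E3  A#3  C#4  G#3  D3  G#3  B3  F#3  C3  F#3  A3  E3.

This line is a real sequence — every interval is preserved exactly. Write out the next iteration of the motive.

Bb2 E3 G3 D3

With a 4-note motive the entries are E3, D3, C3, each down a 2nd from the previous.
From Bb2 the exact shape gives Bb2 E3 G3 D3.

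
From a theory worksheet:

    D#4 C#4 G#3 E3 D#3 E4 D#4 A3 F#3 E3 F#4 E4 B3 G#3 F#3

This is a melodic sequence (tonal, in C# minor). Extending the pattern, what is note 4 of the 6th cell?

C#4

With 5-note cells, note 4 of each statement runs E3, F#3, G#3.
Carrying that up a 2nd forward: A3 → B3 → C#4.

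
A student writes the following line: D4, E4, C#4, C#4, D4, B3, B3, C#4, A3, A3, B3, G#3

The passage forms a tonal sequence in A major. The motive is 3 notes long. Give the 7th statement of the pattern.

Taking 3-note groups, the heads are D4, C#4, B3, A3: the pattern moves down a 2nd.
Extending down a 2nd: G#3 → F#3 → E3.
Statement 7 starts on E3 and keeps the same diatonic contour: E3 F#3 D3.

E3 F#3 D3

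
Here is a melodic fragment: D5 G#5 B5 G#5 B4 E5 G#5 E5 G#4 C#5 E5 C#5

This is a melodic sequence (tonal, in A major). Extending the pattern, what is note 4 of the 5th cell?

F#4

With 4-note cells, note 4 of each statement runs G#5, E5, C#5.
Carrying that down a 3rd forward: A4 → F#4.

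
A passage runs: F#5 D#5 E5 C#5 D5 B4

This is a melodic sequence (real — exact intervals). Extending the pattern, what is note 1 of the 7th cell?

Gb4

With 2-note cells, note 1 of each statement runs F#5, E5, D5.
Carrying that down a 2nd forward: C5 → Bb4 → Ab4 → Gb4.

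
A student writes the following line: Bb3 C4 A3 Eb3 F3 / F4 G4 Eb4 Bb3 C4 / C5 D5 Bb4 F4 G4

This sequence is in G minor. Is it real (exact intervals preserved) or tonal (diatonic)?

Every note is diatonic to G minor.
Cell 1 has -3 semitones from note 2 to 3, but cell 2 has -4 — the interval quality changes while the contour stays the same, which is the hallmark of a tonal sequence.

tonal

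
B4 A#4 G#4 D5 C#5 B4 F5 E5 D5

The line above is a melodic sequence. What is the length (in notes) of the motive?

3

Try groups of 3 (3 cells in 9 notes):
B4 A#4 G#4 | D5 C#5 B4 | F5 E5 D5
That's a consistent up a 3rd shift per cell, and no other grouping gives one.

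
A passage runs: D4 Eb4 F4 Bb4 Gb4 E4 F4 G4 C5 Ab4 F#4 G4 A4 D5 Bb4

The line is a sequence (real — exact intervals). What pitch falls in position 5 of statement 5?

Grouping in 5s, the 5th note of each cell is Gb4, Ab4, Bb4.
Carrying that up a 2nd forward: C5 → D5.

D5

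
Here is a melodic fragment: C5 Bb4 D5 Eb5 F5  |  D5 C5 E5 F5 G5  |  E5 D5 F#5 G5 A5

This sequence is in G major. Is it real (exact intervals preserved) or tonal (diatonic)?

real

Each cell has the same semitone pattern (-2, 4, 1, 2) — intervals are preserved exactly.
And Bb4 lies outside G major, so the sequence is real rather than tonal.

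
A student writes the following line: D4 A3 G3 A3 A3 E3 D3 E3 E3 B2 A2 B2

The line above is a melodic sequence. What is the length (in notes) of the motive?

Try groups of 4 (3 cells in 12 notes):
D4 A3 G3 A3 | A3 E3 D3 E3 | E3 B2 A2 B2
Each cell is the previous one down a 4th — so the unit is 4 notes.

4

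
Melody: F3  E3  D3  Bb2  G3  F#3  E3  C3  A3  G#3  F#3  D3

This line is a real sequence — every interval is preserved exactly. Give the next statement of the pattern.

Taking 4-note groups, the heads are F3, G3, A3: the pattern moves up a 2nd.
So cell 4 is B3 A#3 G#3 E3.

B3 A#3 G#3 E3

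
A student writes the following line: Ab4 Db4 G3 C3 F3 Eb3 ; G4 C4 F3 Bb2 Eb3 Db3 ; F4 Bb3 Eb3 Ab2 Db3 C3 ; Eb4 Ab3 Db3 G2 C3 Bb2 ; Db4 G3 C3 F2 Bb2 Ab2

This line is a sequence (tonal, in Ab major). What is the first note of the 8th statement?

Taking 6-note groups, the heads are Ab4, G4, F4, Eb4, Db4: the pattern moves down a 2nd.
Extending the heads down a 2nd: C4 → Bb3 → Ab3.

Ab3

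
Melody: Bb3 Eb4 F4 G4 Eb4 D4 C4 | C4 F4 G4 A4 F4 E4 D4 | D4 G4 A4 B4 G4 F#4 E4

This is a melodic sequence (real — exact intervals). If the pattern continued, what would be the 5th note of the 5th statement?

B4

The unit is 7 notes. Position-5 pitches of the 3 shown cells: Eb4, F4, G4.
Extending up a 2nd: A4 → B4.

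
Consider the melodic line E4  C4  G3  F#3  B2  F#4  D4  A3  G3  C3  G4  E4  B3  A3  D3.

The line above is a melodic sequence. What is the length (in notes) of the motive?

5

Try groups of 5 (3 cells in 15 notes):
E4 C4 G3 F#3 B2 | F#4 D4 A3 G3 C3 | G4 E4 B3 A3 D3
Each cell is the previous one up a 2nd — so the unit is 5 notes.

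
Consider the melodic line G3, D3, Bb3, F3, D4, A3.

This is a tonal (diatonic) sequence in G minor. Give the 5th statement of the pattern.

Taking 2-note groups, the heads are G3, Bb3, D4: the pattern moves up a 3rd.
Carrying on: F4 → A4.
From A4 the diatonic shape gives A4 Eb4.

A4 Eb4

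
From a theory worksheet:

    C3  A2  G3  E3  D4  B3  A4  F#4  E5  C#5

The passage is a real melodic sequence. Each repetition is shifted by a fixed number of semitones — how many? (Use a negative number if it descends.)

7

The 2-note cells begin on C3, G3, D4, A4, E5 — each up a 5th from the last.
Counting half-steps from C3 to G3: 7.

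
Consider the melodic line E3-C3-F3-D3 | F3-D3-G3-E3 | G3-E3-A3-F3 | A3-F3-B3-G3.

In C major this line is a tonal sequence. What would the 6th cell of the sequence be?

C4 A3 D4 B3

With a 4-note motive the entries are E3, F3, G3, A3, each up a 2nd from the previous.
Continuing the starts: B3 → C4.
From C4 the diatonic shape gives C4 A3 D4 B3.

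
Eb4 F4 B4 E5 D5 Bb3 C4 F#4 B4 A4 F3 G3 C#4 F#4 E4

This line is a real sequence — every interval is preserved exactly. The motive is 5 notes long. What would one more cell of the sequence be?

The 5-note cells begin on Eb4, Bb3, F3 — each down a 4th from the last.
So cell 4 is C3 D3 G#3 C#4 B3.

C3 D3 G#3 C#4 B3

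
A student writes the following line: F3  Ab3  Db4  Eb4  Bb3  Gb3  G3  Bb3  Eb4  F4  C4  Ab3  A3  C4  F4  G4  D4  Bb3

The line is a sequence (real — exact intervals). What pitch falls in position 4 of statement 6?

C#5

The unit is 6 notes. Position-4 pitches of the 3 shown cells: Eb4, F4, G4.
Carrying that up a 2nd forward: A4 → B4 → C#5.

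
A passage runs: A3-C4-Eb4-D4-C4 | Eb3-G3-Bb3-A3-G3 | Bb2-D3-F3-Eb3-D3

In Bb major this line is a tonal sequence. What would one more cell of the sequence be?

The 5-note cells begin on A3, Eb3, Bb2 — each down a 4th from the last.
From F2 the diatonic shape gives F2 A2 C3 Bb2 A2.

F2 A2 C3 Bb2 A2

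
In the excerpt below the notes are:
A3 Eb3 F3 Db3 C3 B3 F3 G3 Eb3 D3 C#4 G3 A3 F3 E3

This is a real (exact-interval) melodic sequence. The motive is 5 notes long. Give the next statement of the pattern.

Taking 5-note groups, the heads are A3, B3, C#4: the pattern moves up a 2nd.
From D#4 the exact shape gives D#4 A3 B3 G3 F#3.

D#4 A3 B3 G3 F#3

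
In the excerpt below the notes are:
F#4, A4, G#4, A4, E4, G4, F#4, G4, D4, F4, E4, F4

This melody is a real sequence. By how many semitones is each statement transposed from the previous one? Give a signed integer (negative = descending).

Unit = 4 notes; the statements start on F#4, E4, D4, moving down a 2nd each time.
F#4 to E4 spans -2 semitones.

-2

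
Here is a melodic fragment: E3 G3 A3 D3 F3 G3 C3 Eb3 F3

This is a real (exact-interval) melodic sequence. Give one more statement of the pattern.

Bb2 Db3 Eb3

Unit = 3 notes; the statements start on E3, D3, C3, moving down a 2nd each time.
So cell 4 is Bb2 Db3 Eb3.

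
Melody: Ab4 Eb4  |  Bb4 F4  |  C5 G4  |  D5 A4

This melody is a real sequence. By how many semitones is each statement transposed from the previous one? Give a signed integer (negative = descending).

2

With a 2-note motive the entries are Ab4, Bb4, C5, D5, each up a 2nd from the previous.
Ab4→Bb4 is 70 − 68 = 2 semitones.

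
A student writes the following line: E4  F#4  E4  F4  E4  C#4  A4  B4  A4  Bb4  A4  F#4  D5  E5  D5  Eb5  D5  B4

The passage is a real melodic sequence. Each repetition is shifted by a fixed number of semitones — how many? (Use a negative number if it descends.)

The 6-note cells begin on E4, A4, D5 — each up a 4th from the last.
E4 to A4 spans +5 semitones.

5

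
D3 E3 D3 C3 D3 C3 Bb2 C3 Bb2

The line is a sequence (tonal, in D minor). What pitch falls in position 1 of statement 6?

With 3-note cells, note 1 of each statement runs D3, C3, Bb2.
Each moves down a 2nd. Continuing: A2 → G2 → F2.

F2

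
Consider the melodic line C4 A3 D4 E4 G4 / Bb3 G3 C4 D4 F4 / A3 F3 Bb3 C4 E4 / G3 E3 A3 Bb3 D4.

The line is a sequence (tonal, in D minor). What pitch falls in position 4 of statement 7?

The unit is 5 notes. Position-4 pitches of the 4 shown cells: E4, D4, C4, Bb3.
Carrying that down a 2nd forward: A3 → G3 → F3.

F3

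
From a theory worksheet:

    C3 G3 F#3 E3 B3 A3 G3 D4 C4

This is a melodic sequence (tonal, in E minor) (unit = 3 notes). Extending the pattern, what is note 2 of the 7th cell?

With 3-note cells, note 2 of each statement runs G3, B3, D4.
Extending up a 3rd: F#4 → A4 → C5 → E5.

E5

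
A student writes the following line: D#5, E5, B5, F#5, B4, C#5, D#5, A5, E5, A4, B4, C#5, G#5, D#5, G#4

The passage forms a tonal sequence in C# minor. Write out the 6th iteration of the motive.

F#4 G#4 D#5 A4 D#4

Taking 5-note groups, the heads are D#5, C#5, B4: the pattern moves down a 2nd.
Carrying on: A4 → G#4 → F#4.
So cell 6 is F#4 G#4 D#5 A4 D#4.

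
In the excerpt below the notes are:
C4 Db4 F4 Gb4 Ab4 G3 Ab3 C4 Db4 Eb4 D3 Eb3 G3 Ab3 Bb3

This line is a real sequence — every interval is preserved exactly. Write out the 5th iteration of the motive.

E2 F2 A2 Bb2 C3

With a 5-note motive the entries are C4, G3, D3, each down a 4th from the previous.
Carrying on: A2 → E2.
So cell 5 is E2 F2 A2 Bb2 C3.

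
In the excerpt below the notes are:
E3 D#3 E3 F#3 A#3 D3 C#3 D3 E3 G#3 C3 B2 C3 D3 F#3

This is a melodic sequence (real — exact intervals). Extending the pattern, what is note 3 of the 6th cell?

Gb2

The unit is 5 notes. Position-3 pitches of the 3 shown cells: E3, D3, C3.
Extending down a 2nd: Bb2 → Ab2 → Gb2.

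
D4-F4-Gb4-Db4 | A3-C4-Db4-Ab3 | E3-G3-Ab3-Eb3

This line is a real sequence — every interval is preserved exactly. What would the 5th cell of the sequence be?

F#2 A2 Bb2 F2

Taking 4-note groups, the heads are D4, A3, E3: the pattern moves down a 4th.
Continuing the starts: B2 → F#2.
So cell 5 is F#2 A2 Bb2 F2.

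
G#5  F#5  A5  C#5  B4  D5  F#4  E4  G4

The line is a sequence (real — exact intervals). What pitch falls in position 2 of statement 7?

Grouping in 3s, the 2nd note of each cell is F#5, B4, E4.
Each moves down a 5th. Continuing: A3 → D3 → G2 → C2.

C2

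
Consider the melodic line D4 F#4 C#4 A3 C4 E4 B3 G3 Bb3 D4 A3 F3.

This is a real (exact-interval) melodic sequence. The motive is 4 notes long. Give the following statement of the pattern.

With a 4-note motive the entries are D4, C4, Bb3, each down a 2nd from the previous.
From Ab3 the exact shape gives Ab3 C4 G3 Eb3.

Ab3 C4 G3 Eb3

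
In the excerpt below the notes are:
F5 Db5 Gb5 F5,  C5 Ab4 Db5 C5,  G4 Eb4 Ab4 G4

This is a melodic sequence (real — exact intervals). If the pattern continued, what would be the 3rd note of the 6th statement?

Grouping in 4s, the 3rd note of each cell is Gb5, Db5, Ab4.
Each moves down a 4th. Continuing: Eb4 → Bb3 → F3.

F3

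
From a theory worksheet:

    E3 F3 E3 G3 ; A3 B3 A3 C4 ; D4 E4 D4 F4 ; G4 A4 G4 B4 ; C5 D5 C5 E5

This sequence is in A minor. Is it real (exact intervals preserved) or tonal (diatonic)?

Every note is diatonic to A minor.
Cell 1 has +1 semitones from note 1 to 2, but cell 2 has +2 — the interval quality changes while the contour stays the same, which is the hallmark of a tonal sequence.

tonal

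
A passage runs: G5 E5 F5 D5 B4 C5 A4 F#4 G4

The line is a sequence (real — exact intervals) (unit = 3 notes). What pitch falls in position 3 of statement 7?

Grouping in 3s, the 3rd note of each cell is F5, C5, G4.
Extending down a 4th: D4 → A3 → E3 → B2.

B2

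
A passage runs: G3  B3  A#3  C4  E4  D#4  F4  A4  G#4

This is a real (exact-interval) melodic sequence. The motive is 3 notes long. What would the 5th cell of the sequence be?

Eb5 G5 F#5

With a 3-note motive the entries are G3, C4, F4, each up a 4th from the previous.
Carrying on: Bb4 → Eb5.
From Eb5 the exact shape gives Eb5 G5 F#5.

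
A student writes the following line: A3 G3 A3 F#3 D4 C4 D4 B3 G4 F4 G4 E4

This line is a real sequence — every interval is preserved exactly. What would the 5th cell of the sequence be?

With a 4-note motive the entries are A3, D4, G4, each up a 4th from the previous.
Extending up a 4th: C5 → F5.
From F5 the exact shape gives F5 Eb5 F5 D5.

F5 Eb5 F5 D5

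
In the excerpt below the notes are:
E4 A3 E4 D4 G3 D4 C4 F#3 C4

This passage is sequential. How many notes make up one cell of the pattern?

9 notes total. Splitting into 3 groups of 3:
E4 A3 E4 | D4 G3 D4 | C4 F#3 C4
Every group is a transposition down a 2nd of the one before; no shorter unit works.

3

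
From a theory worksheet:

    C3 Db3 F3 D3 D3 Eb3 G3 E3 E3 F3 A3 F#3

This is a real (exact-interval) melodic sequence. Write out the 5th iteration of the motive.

Unit = 4 notes; the statements start on C3, D3, E3, moving up a 2nd each time.
Extending up a 2nd: F#3 → G#3.
So cell 5 is G#3 A3 C#4 A#3.

G#3 A3 C#4 A#3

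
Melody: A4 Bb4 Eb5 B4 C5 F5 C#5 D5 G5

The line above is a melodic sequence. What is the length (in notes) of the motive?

There are 9 notes; a 3-note unit gives 3 cells:
A4 Bb4 Eb5 | B4 C5 F5 | C#5 D5 G5
Each cell is the previous one up a 2nd — so the unit is 3 notes.

3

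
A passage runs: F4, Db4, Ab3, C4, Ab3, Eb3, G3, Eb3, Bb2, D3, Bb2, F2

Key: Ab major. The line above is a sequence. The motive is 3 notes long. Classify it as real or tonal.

real

Each cell has the same semitone pattern (-4, -5) — intervals are preserved exactly.
And D3 lies outside Ab major, so the sequence is real rather than tonal.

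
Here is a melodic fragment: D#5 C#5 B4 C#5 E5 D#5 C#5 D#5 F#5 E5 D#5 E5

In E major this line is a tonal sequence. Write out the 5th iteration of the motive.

A5 G#5 F#5 G#5

The 4-note cells begin on D#5, E5, F#5 — each up a 2nd from the last.
Extending up a 2nd: G#5 → A5.
From A5 the diatonic shape gives A5 G#5 F#5 G#5.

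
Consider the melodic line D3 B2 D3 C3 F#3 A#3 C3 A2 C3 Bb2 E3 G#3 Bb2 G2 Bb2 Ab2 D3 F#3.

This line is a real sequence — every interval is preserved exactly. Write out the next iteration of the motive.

Unit = 6 notes; the statements start on D3, C3, Bb2, moving down a 2nd each time.
Statement 4 starts on Ab2 and keeps the same exact contour: Ab2 F2 Ab2 Gb2 C3 E3.

Ab2 F2 Ab2 Gb2 C3 E3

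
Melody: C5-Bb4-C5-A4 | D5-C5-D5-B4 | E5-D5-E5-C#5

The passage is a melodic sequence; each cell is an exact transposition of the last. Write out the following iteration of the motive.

F#5 E5 F#5 D#5

Unit = 4 notes; the statements start on C5, D5, E5, moving up a 2nd each time.
From F#5 the exact shape gives F#5 E5 F#5 D#5.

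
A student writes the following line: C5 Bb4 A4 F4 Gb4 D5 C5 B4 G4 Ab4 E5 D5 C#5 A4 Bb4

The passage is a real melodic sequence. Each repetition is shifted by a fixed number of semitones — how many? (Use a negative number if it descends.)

2

With a 5-note motive the entries are C5, D5, E5, each up a 2nd from the previous.
Counting half-steps from C5 to D5: 2.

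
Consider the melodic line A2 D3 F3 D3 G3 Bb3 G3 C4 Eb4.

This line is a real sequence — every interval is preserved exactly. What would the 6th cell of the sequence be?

Bb4 Eb5 Gb5

Unit = 3 notes; the statements start on A2, D3, G3, moving up a 4th each time.
Continuing the starts: C4 → F4 → Bb4.
From Bb4 the exact shape gives Bb4 Eb5 Gb5.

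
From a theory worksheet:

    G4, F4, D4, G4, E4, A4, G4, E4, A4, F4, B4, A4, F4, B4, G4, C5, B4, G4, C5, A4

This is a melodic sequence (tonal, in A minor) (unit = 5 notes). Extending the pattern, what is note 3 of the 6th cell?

B4

Grouping in 5s, the 3rd note of each cell is D4, E4, F4, G4.
Extending up a 2nd: A4 → B4.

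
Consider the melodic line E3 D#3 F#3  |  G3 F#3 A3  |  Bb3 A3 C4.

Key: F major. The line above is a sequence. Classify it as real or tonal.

real

Each cell has the same semitone pattern (-1, 3) — intervals are preserved exactly.
And D#3 lies outside F major, so the sequence is real rather than tonal.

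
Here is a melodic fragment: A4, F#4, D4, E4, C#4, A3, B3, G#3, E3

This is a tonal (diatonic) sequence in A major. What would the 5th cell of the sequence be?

Unit = 3 notes; the statements start on A4, E4, B3, moving down a 4th each time.
Extending down a 4th: F#3 → C#3.
From C#3 the diatonic shape gives C#3 A2 F#2.

C#3 A2 F#2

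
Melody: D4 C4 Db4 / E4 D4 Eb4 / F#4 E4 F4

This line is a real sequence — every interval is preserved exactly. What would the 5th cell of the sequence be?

A#4 G#4 A4

Unit = 3 notes; the statements start on D4, E4, F#4, moving up a 2nd each time.
Continuing the starts: G#4 → A#4.
From A#4 the exact shape gives A#4 G#4 A4.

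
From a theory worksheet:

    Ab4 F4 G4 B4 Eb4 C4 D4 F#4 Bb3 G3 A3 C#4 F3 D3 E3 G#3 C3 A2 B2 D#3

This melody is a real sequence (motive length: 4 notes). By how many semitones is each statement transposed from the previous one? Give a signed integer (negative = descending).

Unit = 4 notes; the statements start on Ab4, Eb4, Bb3, F3, C3, moving down a 4th each time.
Ab4 to Eb4 spans -5 semitones.

-5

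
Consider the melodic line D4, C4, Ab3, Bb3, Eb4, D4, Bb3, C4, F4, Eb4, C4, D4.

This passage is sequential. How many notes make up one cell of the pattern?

12 notes total. Splitting into 3 groups of 4:
D4 C4 Ab3 Bb3 | Eb4 D4 Bb3 C4 | F4 Eb4 C4 D4
Every group is a transposition up a 2nd of the one before; no shorter unit works.

4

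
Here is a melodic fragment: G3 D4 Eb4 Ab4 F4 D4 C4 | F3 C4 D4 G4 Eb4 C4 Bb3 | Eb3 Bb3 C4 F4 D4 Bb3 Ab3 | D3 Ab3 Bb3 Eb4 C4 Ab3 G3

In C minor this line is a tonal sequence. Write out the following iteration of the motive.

C3 G3 Ab3 D4 Bb3 G3 F3

With a 7-note motive the entries are G3, F3, Eb3, D3, each down a 2nd from the previous.
From C3 the diatonic shape gives C3 G3 Ab3 D4 Bb3 G3 F3.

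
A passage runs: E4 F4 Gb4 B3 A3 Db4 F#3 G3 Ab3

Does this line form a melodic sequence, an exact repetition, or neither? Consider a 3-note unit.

neither

Note 2 of cell 2 is A3; if this were a sequence it would be C4. No unit length gives a consistent transposition pattern.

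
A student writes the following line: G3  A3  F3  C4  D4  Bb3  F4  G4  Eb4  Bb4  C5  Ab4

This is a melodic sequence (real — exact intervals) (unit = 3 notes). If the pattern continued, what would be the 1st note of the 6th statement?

Ab5

The unit is 3 notes. Position-1 pitches of the 4 shown cells: G3, C4, F4, Bb4.
Carrying that up a 4th forward: Eb5 → Ab5.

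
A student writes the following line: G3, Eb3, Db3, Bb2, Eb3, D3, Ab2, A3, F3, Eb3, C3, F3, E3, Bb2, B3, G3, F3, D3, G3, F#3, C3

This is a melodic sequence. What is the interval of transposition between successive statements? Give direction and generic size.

up a 2nd

With a 7-note motive the entries are G3, A3, B3, each up a 2nd from the previous.
G3 to A3 is up a 2nd.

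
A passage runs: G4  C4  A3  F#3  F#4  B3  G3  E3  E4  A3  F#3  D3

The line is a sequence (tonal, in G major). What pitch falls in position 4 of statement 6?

A2

With 4-note cells, note 4 of each statement runs F#3, E3, D3.
Carrying that down a 2nd forward: C3 → B2 → A2.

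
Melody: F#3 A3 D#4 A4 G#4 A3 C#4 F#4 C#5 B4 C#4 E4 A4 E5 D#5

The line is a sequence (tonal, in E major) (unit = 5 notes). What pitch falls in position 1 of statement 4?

With 5-note cells, note 1 of each statement runs F#3, A3, C#4.
From C#4, up a 3rd gives E4.

E4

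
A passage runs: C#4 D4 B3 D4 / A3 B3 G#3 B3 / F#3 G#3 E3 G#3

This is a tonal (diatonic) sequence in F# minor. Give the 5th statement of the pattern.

Unit = 4 notes; the statements start on C#4, A3, F#3, moving down a 3rd each time.
Continuing the starts: D3 → B2.
From B2 the diatonic shape gives B2 C#3 A2 C#3.

B2 C#3 A2 C#3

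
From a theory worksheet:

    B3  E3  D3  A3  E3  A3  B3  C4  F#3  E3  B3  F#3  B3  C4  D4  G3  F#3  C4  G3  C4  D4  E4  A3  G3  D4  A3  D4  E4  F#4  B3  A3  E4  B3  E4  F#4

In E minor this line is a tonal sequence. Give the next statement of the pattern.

G4 C4 B3 F#4 C4 F#4 G4

The 7-note cells begin on B3, C4, D4, E4, F#4 — each up a 2nd from the last.
So cell 6 is G4 C4 B3 F#4 C4 F#4 G4.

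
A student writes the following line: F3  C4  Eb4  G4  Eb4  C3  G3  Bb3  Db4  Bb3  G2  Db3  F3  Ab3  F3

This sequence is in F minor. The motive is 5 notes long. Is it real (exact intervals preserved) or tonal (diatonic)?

Every note is diatonic to F minor.
Cell 1 has +4 semitones from note 3 to 4, but cell 2 has +3 — the interval quality changes while the contour stays the same, which is the hallmark of a tonal sequence.

tonal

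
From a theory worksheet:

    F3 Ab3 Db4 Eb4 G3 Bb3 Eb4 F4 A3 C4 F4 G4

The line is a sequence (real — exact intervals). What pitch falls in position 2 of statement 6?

F#4

With 4-note cells, note 2 of each statement runs Ab3, Bb3, C4.
Extending up a 2nd: D4 → E4 → F#4.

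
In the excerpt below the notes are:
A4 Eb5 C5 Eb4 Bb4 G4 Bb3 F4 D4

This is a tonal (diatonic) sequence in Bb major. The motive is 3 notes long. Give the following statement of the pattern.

Taking 3-note groups, the heads are A4, Eb4, Bb3: the pattern moves down a 4th.
Statement 4 starts on F3 and keeps the same diatonic contour: F3 C4 A3.

F3 C4 A3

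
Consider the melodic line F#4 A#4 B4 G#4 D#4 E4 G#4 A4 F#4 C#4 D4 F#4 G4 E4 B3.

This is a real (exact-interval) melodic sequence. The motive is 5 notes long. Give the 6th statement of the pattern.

Ab3 C4 Db4 Bb3 F3

Taking 5-note groups, the heads are F#4, E4, D4: the pattern moves down a 2nd.
Continuing the starts: C4 → Bb3 → Ab3.
From Ab3 the exact shape gives Ab3 C4 Db4 Bb3 F3.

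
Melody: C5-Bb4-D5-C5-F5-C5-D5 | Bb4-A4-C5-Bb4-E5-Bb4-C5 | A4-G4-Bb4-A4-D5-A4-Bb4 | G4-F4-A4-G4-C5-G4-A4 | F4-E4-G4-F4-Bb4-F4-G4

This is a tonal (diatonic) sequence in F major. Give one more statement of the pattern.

E4 D4 F4 E4 A4 E4 F4

Unit = 7 notes; the statements start on C5, Bb4, A4, G4, F4, moving down a 2nd each time.
So cell 6 is E4 D4 F4 E4 A4 E4 F4.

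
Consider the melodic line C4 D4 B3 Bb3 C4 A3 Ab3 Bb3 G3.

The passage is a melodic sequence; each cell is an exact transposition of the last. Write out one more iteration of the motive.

Gb3 Ab3 F3

With a 3-note motive the entries are C4, Bb3, Ab3, each down a 2nd from the previous.
From Gb3 the exact shape gives Gb3 Ab3 F3.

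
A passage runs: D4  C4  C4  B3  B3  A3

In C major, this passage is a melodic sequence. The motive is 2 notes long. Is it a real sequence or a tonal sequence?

tonal

Every note is diatonic to C major.
Cell 1 has -2 semitones from note 1 to 2, but cell 2 has -1 — the interval quality changes while the contour stays the same, which is the hallmark of a tonal sequence.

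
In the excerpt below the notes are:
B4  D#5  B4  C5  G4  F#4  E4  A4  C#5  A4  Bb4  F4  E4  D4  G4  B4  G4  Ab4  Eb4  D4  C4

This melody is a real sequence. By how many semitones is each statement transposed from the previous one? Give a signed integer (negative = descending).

With a 7-note motive the entries are B4, A4, G4, each down a 2nd from the previous.
B4→A4 is 69 − 71 = -2 semitones.

-2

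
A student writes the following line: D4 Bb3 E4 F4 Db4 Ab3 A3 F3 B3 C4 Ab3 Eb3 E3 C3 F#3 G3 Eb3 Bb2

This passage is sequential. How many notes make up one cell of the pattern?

18 notes total. Splitting into 3 groups of 6:
D4 Bb3 E4 F4 Db4 Ab3 | A3 F3 B3 C4 Ab3 Eb3 | E3 C3 F#3 G3 Eb3 Bb2
Each cell is the previous one down a 4th — so the unit is 6 notes.

6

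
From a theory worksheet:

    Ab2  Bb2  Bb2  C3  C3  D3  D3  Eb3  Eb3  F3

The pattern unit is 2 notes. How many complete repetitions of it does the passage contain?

5

10 notes in groups of 2 gives 10/2 = 5 statements.
Starts: Ab2, Bb2, C3, D3, Eb3 — each up a 2nd.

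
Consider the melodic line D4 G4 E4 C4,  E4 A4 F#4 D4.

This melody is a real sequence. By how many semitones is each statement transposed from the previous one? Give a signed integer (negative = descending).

Taking 4-note groups, the heads are D4, E4: the pattern moves up a 2nd.
Counting half-steps from D4 to E4: 2.

2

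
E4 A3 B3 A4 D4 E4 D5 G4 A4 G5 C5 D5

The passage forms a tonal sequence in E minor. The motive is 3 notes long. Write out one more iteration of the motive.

C6 F#5 G5

Taking 3-note groups, the heads are E4, A4, D5, G5: the pattern moves up a 4th.
Statement 5 starts on C6 and keeps the same diatonic contour: C6 F#5 G5.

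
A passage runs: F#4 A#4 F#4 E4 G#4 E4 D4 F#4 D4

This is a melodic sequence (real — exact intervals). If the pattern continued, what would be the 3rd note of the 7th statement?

Gb3

Grouping in 3s, the 3rd note of each cell is F#4, E4, D4.
Carrying that down a 2nd forward: C4 → Bb3 → Ab3 → Gb3.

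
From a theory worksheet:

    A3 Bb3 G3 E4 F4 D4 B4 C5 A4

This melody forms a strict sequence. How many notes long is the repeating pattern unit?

3

9 notes total. Splitting into 3 groups of 3:
A3 Bb3 G3 | E4 F4 D4 | B4 C5 A4
Every group is a transposition up a 5th of the one before; no shorter unit works.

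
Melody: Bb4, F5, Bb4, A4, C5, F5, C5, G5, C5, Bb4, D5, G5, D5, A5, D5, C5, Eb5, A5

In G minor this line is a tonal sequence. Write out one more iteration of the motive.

Unit = 6 notes; the statements start on Bb4, C5, D5, moving up a 2nd each time.
Statement 4 starts on Eb5 and keeps the same diatonic contour: Eb5 Bb5 Eb5 D5 F5 Bb5.

Eb5 Bb5 Eb5 D5 F5 Bb5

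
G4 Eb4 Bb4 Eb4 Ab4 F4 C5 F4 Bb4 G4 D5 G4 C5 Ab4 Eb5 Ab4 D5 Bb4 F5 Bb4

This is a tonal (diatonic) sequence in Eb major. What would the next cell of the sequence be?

Eb5 C5 G5 C5

The 4-note cells begin on G4, Ab4, Bb4, C5, D5 — each up a 2nd from the last.
From Eb5 the diatonic shape gives Eb5 C5 G5 C5.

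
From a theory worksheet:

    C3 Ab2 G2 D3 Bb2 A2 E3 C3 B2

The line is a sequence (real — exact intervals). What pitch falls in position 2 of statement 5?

E3

Grouping in 3s, the 2nd note of each cell is Ab2, Bb2, C3.
Extending up a 2nd: D3 → E3.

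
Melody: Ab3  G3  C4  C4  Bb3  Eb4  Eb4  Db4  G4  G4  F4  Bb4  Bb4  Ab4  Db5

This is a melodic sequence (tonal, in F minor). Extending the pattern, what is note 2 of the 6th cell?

Grouping in 3s, the 2nd note of each cell is G3, Bb3, Db4, F4, Ab4.
Each moves up a 3rd; the next is C5.

C5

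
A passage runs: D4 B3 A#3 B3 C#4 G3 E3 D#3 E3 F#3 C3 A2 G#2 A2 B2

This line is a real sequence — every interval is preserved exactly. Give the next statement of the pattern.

With a 5-note motive the entries are D4, G3, C3, each down a 5th from the previous.
So cell 4 is F2 D2 C#2 D2 E2.

F2 D2 C#2 D2 E2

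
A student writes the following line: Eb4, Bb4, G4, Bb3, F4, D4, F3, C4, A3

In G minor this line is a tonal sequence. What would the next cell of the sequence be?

Unit = 3 notes; the statements start on Eb4, Bb3, F3, moving down a 4th each time.
So cell 4 is C3 G3 Eb3.

C3 G3 Eb3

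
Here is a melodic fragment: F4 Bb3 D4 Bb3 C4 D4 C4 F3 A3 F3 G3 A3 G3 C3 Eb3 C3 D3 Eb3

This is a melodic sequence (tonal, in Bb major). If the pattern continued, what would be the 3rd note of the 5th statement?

The unit is 6 notes. Position-3 pitches of the 3 shown cells: D4, A3, Eb3.
Carrying that down a 4th forward: Bb2 → F2.

F2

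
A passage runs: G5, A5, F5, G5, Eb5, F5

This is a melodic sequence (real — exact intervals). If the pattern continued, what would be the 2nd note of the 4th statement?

Eb5

The unit is 2 notes. Position-2 pitches of the 3 shown cells: A5, G5, F5.
From F5, down a 2nd gives Eb5.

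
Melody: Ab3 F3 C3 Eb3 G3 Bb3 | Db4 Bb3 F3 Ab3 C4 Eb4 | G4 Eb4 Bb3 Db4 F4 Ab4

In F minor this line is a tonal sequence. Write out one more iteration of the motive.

C5 Ab4 Eb4 G4 Bb4 Db5

The 6-note cells begin on Ab3, Db4, G4 — each up a 4th from the last.
So cell 4 is C5 Ab4 Eb4 G4 Bb4 Db5.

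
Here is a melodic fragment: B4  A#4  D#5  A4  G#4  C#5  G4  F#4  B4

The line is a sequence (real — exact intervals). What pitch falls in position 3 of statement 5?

The unit is 3 notes. Position-3 pitches of the 3 shown cells: D#5, C#5, B4.
Each moves down a 2nd. Continuing: A4 → G4.

G4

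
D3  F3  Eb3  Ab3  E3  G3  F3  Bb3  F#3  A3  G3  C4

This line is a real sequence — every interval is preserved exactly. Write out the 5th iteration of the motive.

The 4-note cells begin on D3, E3, F#3 — each up a 2nd from the last.
Carrying on: G#3 → A#3.
From A#3 the exact shape gives A#3 C#4 B3 E4.

A#3 C#4 B3 E4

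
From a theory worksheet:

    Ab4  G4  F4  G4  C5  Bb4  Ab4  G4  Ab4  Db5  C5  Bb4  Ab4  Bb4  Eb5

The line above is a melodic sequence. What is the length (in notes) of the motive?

5

There are 15 notes; a 5-note unit gives 3 cells:
Ab4 G4 F4 G4 C5 | Bb4 Ab4 G4 Ab4 Db5 | C5 Bb4 Ab4 Bb4 Eb5
That's a consistent up a 2nd shift per cell, and no other grouping gives one.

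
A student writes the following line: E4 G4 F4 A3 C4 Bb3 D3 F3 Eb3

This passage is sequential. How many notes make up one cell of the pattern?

3

9 notes total. Splitting into 3 groups of 3:
E4 G4 F4 | A3 C4 Bb3 | D3 F3 Eb3
Each cell is the previous one down a 5th — so the unit is 3 notes.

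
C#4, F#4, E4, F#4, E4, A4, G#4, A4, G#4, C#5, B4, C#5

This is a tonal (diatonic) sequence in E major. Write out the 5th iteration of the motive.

The 4-note cells begin on C#4, E4, G#4 — each up a 3rd from the last.
Extending up a 3rd: B4 → D#5.
From D#5 the diatonic shape gives D#5 G#5 F#5 G#5.

D#5 G#5 F#5 G#5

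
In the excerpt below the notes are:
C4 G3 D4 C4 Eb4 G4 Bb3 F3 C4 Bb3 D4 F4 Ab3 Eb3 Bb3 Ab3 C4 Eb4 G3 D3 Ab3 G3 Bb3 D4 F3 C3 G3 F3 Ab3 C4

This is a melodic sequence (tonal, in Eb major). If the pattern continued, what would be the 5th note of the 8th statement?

Eb3

Grouping in 6s, the 5th note of each cell is Eb4, D4, C4, Bb3, Ab3.
Carrying that down a 2nd forward: G3 → F3 → Eb3.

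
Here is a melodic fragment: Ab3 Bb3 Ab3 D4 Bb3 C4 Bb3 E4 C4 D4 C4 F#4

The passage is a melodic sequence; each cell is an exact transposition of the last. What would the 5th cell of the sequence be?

E4 F#4 E4 A#4

The 4-note cells begin on Ab3, Bb3, C4 — each up a 2nd from the last.
Extending up a 2nd: D4 → E4.
So cell 5 is E4 F#4 E4 A#4.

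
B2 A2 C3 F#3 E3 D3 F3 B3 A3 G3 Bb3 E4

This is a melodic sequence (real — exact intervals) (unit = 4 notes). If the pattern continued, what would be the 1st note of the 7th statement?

The unit is 4 notes. Position-1 pitches of the 3 shown cells: B2, E3, A3.
Carrying that up a 4th forward: D4 → G4 → C5 → F5.

F5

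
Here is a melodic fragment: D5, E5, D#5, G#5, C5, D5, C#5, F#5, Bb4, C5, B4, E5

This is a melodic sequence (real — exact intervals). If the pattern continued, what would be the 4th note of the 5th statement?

Grouping in 4s, the 4th note of each cell is G#5, F#5, E5.
Each moves down a 2nd. Continuing: D5 → C5.

C5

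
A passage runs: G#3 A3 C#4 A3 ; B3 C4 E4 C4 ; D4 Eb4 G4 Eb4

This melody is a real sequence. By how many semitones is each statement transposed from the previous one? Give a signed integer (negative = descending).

3

Taking 4-note groups, the heads are G#3, B3, D4: the pattern moves up a 3rd.
G#3→B3 is 59 − 56 = 3 semitones.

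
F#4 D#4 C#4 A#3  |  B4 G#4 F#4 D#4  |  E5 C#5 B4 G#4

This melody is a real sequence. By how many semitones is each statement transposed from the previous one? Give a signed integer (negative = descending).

5

Unit = 4 notes; the statements start on F#4, B4, E5, moving up a 4th each time.
F#4→B4 is 71 − 66 = 5 semitones.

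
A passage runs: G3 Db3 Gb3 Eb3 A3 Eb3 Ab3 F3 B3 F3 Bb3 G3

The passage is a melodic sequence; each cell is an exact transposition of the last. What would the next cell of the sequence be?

C#4 G3 C4 A3

Unit = 4 notes; the statements start on G3, A3, B3, moving up a 2nd each time.
Statement 4 starts on C#4 and keeps the same exact contour: C#4 G3 C4 A3.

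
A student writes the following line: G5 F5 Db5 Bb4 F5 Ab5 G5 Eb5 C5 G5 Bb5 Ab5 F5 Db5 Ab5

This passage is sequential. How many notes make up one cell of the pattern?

5

15 notes total. Splitting into 3 groups of 5:
G5 F5 Db5 Bb4 F5 | Ab5 G5 Eb5 C5 G5 | Bb5 Ab5 F5 Db5 Ab5
That's a consistent up a 2nd shift per cell, and no other grouping gives one.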